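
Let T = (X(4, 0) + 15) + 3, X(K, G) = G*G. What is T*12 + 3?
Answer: 219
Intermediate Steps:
X(K, G) = G²
T = 18 (T = (0² + 15) + 3 = (0 + 15) + 3 = 15 + 3 = 18)
T*12 + 3 = 18*12 + 3 = 216 + 3 = 219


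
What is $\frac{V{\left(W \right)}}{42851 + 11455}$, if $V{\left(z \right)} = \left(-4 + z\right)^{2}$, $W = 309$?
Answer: $\frac{93025}{54306} \approx 1.713$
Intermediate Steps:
$\frac{V{\left(W \right)}}{42851 + 11455} = \frac{\left(-4 + 309\right)^{2}}{42851 + 11455} = \frac{305^{2}}{54306} = 93025 \cdot \frac{1}{54306} = \frac{93025}{54306}$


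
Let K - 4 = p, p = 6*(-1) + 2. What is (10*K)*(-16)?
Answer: 0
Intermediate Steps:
p = -4 (p = -6 + 2 = -4)
K = 0 (K = 4 - 4 = 0)
(10*K)*(-16) = (10*0)*(-16) = 0*(-16) = 0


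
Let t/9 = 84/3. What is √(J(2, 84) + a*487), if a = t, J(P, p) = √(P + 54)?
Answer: √(122724 + 2*√14) ≈ 350.33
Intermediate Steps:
J(P, p) = √(54 + P)
t = 252 (t = 9*(84/3) = 9*(84*(⅓)) = 9*28 = 252)
a = 252
√(J(2, 84) + a*487) = √(√(54 + 2) + 252*487) = √(√56 + 122724) = √(2*√14 + 122724) = √(122724 + 2*√14)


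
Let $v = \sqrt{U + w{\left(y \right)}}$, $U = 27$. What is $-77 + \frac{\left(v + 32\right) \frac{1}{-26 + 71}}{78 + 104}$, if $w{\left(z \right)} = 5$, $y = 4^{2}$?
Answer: $- \frac{315299}{4095} + \frac{2 \sqrt{2}}{4095} \approx -76.995$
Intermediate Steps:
$y = 16$
$v = 4 \sqrt{2}$ ($v = \sqrt{27 + 5} = \sqrt{32} = 4 \sqrt{2} \approx 5.6569$)
$-77 + \frac{\left(v + 32\right) \frac{1}{-26 + 71}}{78 + 104} = -77 + \frac{\left(4 \sqrt{2} + 32\right) \frac{1}{-26 + 71}}{78 + 104} = -77 + \frac{\left(32 + 4 \sqrt{2}\right) \frac{1}{45}}{182} = -77 + \left(32 + 4 \sqrt{2}\right) \frac{1}{45} \cdot \frac{1}{182} = -77 + \left(\frac{32}{45} + \frac{4 \sqrt{2}}{45}\right) \frac{1}{182} = -77 + \left(\frac{16}{4095} + \frac{2 \sqrt{2}}{4095}\right) = - \frac{315299}{4095} + \frac{2 \sqrt{2}}{4095}$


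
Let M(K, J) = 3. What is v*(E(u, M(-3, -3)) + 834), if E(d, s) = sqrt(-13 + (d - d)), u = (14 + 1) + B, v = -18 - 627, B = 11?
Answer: -537930 - 645*I*sqrt(13) ≈ -5.3793e+5 - 2325.6*I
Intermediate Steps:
v = -645
u = 26 (u = (14 + 1) + 11 = 15 + 11 = 26)
E(d, s) = I*sqrt(13) (E(d, s) = sqrt(-13 + 0) = sqrt(-13) = I*sqrt(13))
v*(E(u, M(-3, -3)) + 834) = -645*(I*sqrt(13) + 834) = -645*(834 + I*sqrt(13)) = -537930 - 645*I*sqrt(13)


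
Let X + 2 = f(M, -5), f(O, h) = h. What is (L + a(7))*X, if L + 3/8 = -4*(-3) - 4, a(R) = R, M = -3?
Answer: -819/8 ≈ -102.38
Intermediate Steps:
X = -7 (X = -2 - 5 = -7)
L = 61/8 (L = -3/8 + (-4*(-3) - 4) = -3/8 + (12 - 4) = -3/8 + 8 = 61/8 ≈ 7.6250)
(L + a(7))*X = (61/8 + 7)*(-7) = (117/8)*(-7) = -819/8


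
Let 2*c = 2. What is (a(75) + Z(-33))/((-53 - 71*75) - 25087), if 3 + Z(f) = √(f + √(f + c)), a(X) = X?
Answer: -8/3385 - √(-33 + 4*I*√2)/30465 ≈ -0.0023795 - 0.00018925*I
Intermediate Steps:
c = 1 (c = (½)*2 = 1)
Z(f) = -3 + √(f + √(1 + f)) (Z(f) = -3 + √(f + √(f + 1)) = -3 + √(f + √(1 + f)))
(a(75) + Z(-33))/((-53 - 71*75) - 25087) = (75 + (-3 + √(-33 + √(1 - 33))))/((-53 - 71*75) - 25087) = (75 + (-3 + √(-33 + √(-32))))/((-53 - 5325) - 25087) = (75 + (-3 + √(-33 + 4*I*√2)))/(-5378 - 25087) = (72 + √(-33 + 4*I*√2))/(-30465) = (72 + √(-33 + 4*I*√2))*(-1/30465) = -8/3385 - √(-33 + 4*I*√2)/30465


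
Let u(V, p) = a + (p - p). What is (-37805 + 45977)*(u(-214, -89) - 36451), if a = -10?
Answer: -297959292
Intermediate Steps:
u(V, p) = -10 (u(V, p) = -10 + (p - p) = -10 + 0 = -10)
(-37805 + 45977)*(u(-214, -89) - 36451) = (-37805 + 45977)*(-10 - 36451) = 8172*(-36461) = -297959292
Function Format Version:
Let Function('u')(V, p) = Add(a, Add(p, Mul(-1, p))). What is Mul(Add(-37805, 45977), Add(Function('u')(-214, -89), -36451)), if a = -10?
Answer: -297959292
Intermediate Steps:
Function('u')(V, p) = -10 (Function('u')(V, p) = Add(-10, Add(p, Mul(-1, p))) = Add(-10, 0) = -10)
Mul(Add(-37805, 45977), Add(Function('u')(-214, -89), -36451)) = Mul(Add(-37805, 45977), Add(-10, -36451)) = Mul(8172, -36461) = -297959292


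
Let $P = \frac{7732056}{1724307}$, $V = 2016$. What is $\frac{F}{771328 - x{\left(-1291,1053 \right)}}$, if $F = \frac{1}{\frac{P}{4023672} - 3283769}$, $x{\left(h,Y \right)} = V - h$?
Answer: $- \frac{96361747157}{243024668524793577314210} \approx -3.9651 \cdot 10^{-13}$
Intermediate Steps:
$x{\left(h,Y \right)} = 2016 - h$
$P = \frac{2577352}{574769}$ ($P = 7732056 \cdot \frac{1}{1724307} = \frac{2577352}{574769} \approx 4.4842$)
$F = - \frac{289085241471}{949289154299662030}$ ($F = \frac{1}{\frac{2577352}{574769 \cdot 4023672} - 3283769} = \frac{1}{\frac{2577352}{574769} \cdot \frac{1}{4023672} - 3283769} = \frac{1}{\frac{322169}{289085241471} - 3283769} = \frac{1}{- \frac{949289154299662030}{289085241471}} = - \frac{289085241471}{949289154299662030} \approx -3.0453 \cdot 10^{-7}$)
$\frac{F}{771328 - x{\left(-1291,1053 \right)}} = - \frac{289085241471}{949289154299662030 \left(771328 - \left(2016 - -1291\right)\right)} = - \frac{289085241471}{949289154299662030 \left(771328 - \left(2016 + 1291\right)\right)} = - \frac{289085241471}{949289154299662030 \left(771328 - 3307\right)} = - \frac{289085241471}{949289154299662030 \cdot 768021} = \left(- \frac{289085241471}{949289154299662030}\right) \frac{1}{768021} = - \frac{96361747157}{243024668524793577314210}$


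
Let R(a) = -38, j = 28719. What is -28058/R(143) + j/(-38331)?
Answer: 59688882/80921 ≈ 737.62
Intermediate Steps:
-28058/R(143) + j/(-38331) = -28058/(-38) + 28719/(-38331) = -28058*(-1/38) + 28719*(-1/38331) = 14029/19 - 3191/4259 = 59688882/80921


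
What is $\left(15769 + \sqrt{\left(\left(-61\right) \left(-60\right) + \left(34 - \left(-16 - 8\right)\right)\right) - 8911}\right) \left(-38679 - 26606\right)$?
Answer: $-1029479165 - 195855 i \sqrt{577} \approx -1.0295 \cdot 10^{9} - 4.7046 \cdot 10^{6} i$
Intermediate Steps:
$\left(15769 + \sqrt{\left(\left(-61\right) \left(-60\right) + \left(34 - \left(-16 - 8\right)\right)\right) - 8911}\right) \left(-38679 - 26606\right) = \left(15769 + \sqrt{\left(3660 + \left(34 - -24\right)\right) - 8911}\right) \left(-65285\right) = \left(15769 + \sqrt{\left(3660 + \left(34 + 24\right)\right) - 8911}\right) \left(-65285\right) = \left(15769 + \sqrt{\left(3660 + 58\right) - 8911}\right) \left(-65285\right) = \left(15769 + \sqrt{3718 - 8911}\right) \left(-65285\right) = \left(15769 + \sqrt{-5193}\right) \left(-65285\right) = \left(15769 + 3 i \sqrt{577}\right) \left(-65285\right) = -1029479165 - 195855 i \sqrt{577}$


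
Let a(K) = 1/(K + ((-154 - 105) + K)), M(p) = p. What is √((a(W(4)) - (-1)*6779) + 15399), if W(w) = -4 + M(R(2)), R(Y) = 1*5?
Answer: 3*√162759385/257 ≈ 148.92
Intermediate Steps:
R(Y) = 5
W(w) = 1 (W(w) = -4 + 5 = 1)
a(K) = 1/(-259 + 2*K) (a(K) = 1/(K + (-259 + K)) = 1/(-259 + 2*K))
√((a(W(4)) - (-1)*6779) + 15399) = √((1/(-259 + 2*1) - (-1)*6779) + 15399) = √((1/(-259 + 2) - 1*(-6779)) + 15399) = √((1/(-257) + 6779) + 15399) = √((-1/257 + 6779) + 15399) = √(1742202/257 + 15399) = √(5699745/257) = 3*√162759385/257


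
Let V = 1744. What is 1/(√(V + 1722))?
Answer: √3466/3466 ≈ 0.016986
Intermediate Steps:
1/(√(V + 1722)) = 1/(√(1744 + 1722)) = 1/(√3466) = √3466/3466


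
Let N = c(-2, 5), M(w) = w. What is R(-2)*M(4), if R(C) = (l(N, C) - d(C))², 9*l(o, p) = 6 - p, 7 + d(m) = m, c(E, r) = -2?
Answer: 31684/81 ≈ 391.16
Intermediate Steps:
d(m) = -7 + m
N = -2
l(o, p) = ⅔ - p/9 (l(o, p) = (6 - p)/9 = ⅔ - p/9)
R(C) = (23/3 - 10*C/9)² (R(C) = ((⅔ - C/9) - (-7 + C))² = ((⅔ - C/9) + (7 - C))² = (23/3 - 10*C/9)²)
R(-2)*M(4) = ((-69 + 10*(-2))²/81)*4 = ((-69 - 20)²/81)*4 = ((1/81)*(-89)²)*4 = ((1/81)*7921)*4 = (7921/81)*4 = 31684/81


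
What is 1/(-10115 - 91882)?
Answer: -1/101997 ≈ -9.8042e-6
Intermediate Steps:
1/(-10115 - 91882) = 1/(-101997) = -1/101997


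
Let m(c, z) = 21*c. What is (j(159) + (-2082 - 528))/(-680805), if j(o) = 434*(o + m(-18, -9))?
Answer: 32552/226935 ≈ 0.14344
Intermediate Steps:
j(o) = -164052 + 434*o (j(o) = 434*(o + 21*(-18)) = 434*(o - 378) = 434*(-378 + o) = -164052 + 434*o)
(j(159) + (-2082 - 528))/(-680805) = ((-164052 + 434*159) + (-2082 - 528))/(-680805) = ((-164052 + 69006) - 2610)*(-1/680805) = (-95046 - 2610)*(-1/680805) = -97656*(-1/680805) = 32552/226935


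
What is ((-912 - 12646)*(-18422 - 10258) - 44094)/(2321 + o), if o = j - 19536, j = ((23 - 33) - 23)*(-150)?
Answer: -388799346/12265 ≈ -31700.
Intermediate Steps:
j = 4950 (j = (-10 - 23)*(-150) = -33*(-150) = 4950)
o = -14586 (o = 4950 - 19536 = -14586)
((-912 - 12646)*(-18422 - 10258) - 44094)/(2321 + o) = ((-912 - 12646)*(-18422 - 10258) - 44094)/(2321 - 14586) = (-13558*(-28680) - 44094)/(-12265) = (388843440 - 44094)*(-1/12265) = 388799346*(-1/12265) = -388799346/12265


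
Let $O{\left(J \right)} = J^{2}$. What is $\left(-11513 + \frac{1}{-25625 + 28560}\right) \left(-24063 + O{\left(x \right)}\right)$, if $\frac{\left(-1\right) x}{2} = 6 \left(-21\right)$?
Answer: $- \frac{1332737184414}{2935} \approx -4.5408 \cdot 10^{8}$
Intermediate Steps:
$x = 252$ ($x = - 2 \cdot 6 \left(-21\right) = \left(-2\right) \left(-126\right) = 252$)
$\left(-11513 + \frac{1}{-25625 + 28560}\right) \left(-24063 + O{\left(x \right)}\right) = \left(-11513 + \frac{1}{-25625 + 28560}\right) \left(-24063 + 252^{2}\right) = \left(-11513 + \frac{1}{2935}\right) \left(-24063 + 63504\right) = \left(-11513 + \frac{1}{2935}\right) 39441 = \left(- \frac{33790654}{2935}\right) 39441 = - \frac{1332737184414}{2935}$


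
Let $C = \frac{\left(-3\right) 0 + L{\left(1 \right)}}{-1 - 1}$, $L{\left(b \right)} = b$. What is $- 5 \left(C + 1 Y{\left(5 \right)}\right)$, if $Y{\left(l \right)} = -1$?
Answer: $\frac{15}{2} \approx 7.5$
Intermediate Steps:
$C = - \frac{1}{2}$ ($C = \frac{\left(-3\right) 0 + 1}{-1 - 1} = \frac{0 + 1}{-2} = 1 \left(- \frac{1}{2}\right) = - \frac{1}{2} \approx -0.5$)
$- 5 \left(C + 1 Y{\left(5 \right)}\right) = - 5 \left(- \frac{1}{2} + 1 \left(-1\right)\right) = - 5 \left(- \frac{1}{2} - 1\right) = \left(-5\right) \left(- \frac{3}{2}\right) = \frac{15}{2}$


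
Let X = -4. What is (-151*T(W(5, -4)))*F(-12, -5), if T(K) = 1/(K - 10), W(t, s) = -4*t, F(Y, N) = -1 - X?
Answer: 151/10 ≈ 15.100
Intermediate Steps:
F(Y, N) = 3 (F(Y, N) = -1 - 1*(-4) = -1 + 4 = 3)
T(K) = 1/(-10 + K)
(-151*T(W(5, -4)))*F(-12, -5) = -151/(-10 - 4*5)*3 = -151/(-10 - 20)*3 = -151/(-30)*3 = -151*(-1/30)*3 = (151/30)*3 = 151/10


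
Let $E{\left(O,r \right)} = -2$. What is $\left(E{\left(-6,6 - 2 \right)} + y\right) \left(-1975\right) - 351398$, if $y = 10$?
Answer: $-367198$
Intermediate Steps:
$\left(E{\left(-6,6 - 2 \right)} + y\right) \left(-1975\right) - 351398 = \left(-2 + 10\right) \left(-1975\right) - 351398 = 8 \left(-1975\right) - 351398 = -15800 - 351398 = -367198$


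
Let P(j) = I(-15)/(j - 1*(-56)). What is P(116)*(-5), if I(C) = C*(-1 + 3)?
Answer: 75/86 ≈ 0.87209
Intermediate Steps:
I(C) = 2*C (I(C) = C*2 = 2*C)
P(j) = -30/(56 + j) (P(j) = (2*(-15))/(j - 1*(-56)) = -30/(j + 56) = -30/(56 + j))
P(116)*(-5) = -30/(56 + 116)*(-5) = -30/172*(-5) = -30*1/172*(-5) = -15/86*(-5) = 75/86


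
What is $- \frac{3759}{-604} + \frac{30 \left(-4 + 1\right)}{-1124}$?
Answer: $\frac{1069869}{169724} \approx 6.3036$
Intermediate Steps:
$- \frac{3759}{-604} + \frac{30 \left(-4 + 1\right)}{-1124} = \left(-3759\right) \left(- \frac{1}{604}\right) + 30 \left(-3\right) \left(- \frac{1}{1124}\right) = \frac{3759}{604} - - \frac{45}{562} = \frac{3759}{604} + \frac{45}{562} = \frac{1069869}{169724}$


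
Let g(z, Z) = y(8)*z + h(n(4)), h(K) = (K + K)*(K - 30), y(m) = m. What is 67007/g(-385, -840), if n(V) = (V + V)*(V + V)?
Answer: 67007/1272 ≈ 52.678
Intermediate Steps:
n(V) = 4*V² (n(V) = (2*V)*(2*V) = 4*V²)
h(K) = 2*K*(-30 + K) (h(K) = (2*K)*(-30 + K) = 2*K*(-30 + K))
g(z, Z) = 4352 + 8*z (g(z, Z) = 8*z + 2*(4*4²)*(-30 + 4*4²) = 8*z + 2*(4*16)*(-30 + 4*16) = 8*z + 2*64*(-30 + 64) = 8*z + 2*64*34 = 8*z + 4352 = 4352 + 8*z)
67007/g(-385, -840) = 67007/(4352 + 8*(-385)) = 67007/(4352 - 3080) = 67007/1272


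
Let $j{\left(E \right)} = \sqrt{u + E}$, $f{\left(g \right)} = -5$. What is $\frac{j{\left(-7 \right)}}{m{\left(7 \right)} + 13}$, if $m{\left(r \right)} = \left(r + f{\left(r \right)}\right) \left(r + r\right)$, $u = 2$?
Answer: $\frac{i \sqrt{5}}{41} \approx 0.054538 i$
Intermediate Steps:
$m{\left(r \right)} = 2 r \left(-5 + r\right)$ ($m{\left(r \right)} = \left(r - 5\right) \left(r + r\right) = \left(-5 + r\right) 2 r = 2 r \left(-5 + r\right)$)
$j{\left(E \right)} = \sqrt{2 + E}$
$\frac{j{\left(-7 \right)}}{m{\left(7 \right)} + 13} = \frac{\sqrt{2 - 7}}{2 \cdot 7 \left(-5 + 7\right) + 13} = \frac{\sqrt{-5}}{2 \cdot 7 \cdot 2 + 13} = \frac{i \sqrt{5}}{28 + 13} = \frac{i \sqrt{5}}{41}$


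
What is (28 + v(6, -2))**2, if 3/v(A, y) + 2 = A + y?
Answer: 3481/4 ≈ 870.25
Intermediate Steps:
v(A, y) = 3/(-2 + A + y) (v(A, y) = 3/(-2 + (A + y)) = 3/(-2 + A + y))
(28 + v(6, -2))**2 = (28 + 3/(-2 + 6 - 2))**2 = (28 + 3/2)**2 = (59/2)**2 = 3481/4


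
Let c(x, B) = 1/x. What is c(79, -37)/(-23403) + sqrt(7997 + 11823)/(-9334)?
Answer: -1/1848837 - sqrt(4955)/4667 ≈ -0.015083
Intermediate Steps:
c(79, -37)/(-23403) + sqrt(7997 + 11823)/(-9334) = 1/(79*(-23403)) + sqrt(7997 + 11823)/(-9334) = (1/79)*(-1/23403) + sqrt(19820)*(-1/9334) = -1/1848837 + (2*sqrt(4955))*(-1/9334) = -1/1848837 - sqrt(4955)/4667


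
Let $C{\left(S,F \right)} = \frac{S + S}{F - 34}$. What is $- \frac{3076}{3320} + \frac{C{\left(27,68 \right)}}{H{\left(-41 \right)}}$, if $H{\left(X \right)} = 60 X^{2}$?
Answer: $- \frac{43950679}{47437820} \approx -0.92649$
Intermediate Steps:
$C{\left(S,F \right)} = \frac{2 S}{-34 + F}$
$- \frac{3076}{3320} + \frac{C{\left(27,68 \right)}}{H{\left(-41 \right)}} = - \frac{3076}{3320} + \frac{2 \cdot 27 \frac{1}{-34 + 68}}{60 \left(-41\right)^{2}} = \left(-3076\right) \frac{1}{3320} + \frac{2 \cdot 27 \cdot \frac{1}{34}}{60 \cdot 1681} = - \frac{769}{830} + \frac{2 \cdot 27 \cdot \frac{1}{34}}{100860} = - \frac{769}{830} + \frac{27}{17} \cdot \frac{1}{100860} = - \frac{769}{830} + \frac{9}{571540} = - \frac{43950679}{47437820}$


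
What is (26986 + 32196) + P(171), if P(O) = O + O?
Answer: 59524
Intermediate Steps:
P(O) = 2*O
(26986 + 32196) + P(171) = (26986 + 32196) + 2*171 = 59182 + 342 = 59524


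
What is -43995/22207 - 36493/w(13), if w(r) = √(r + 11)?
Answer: -105/53 - 36493*√6/12 ≈ -7451.1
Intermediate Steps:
w(r) = √(11 + r)
-43995/22207 - 36493/w(13) = -43995/22207 - 36493/√(11 + 13) = -43995*1/22207 - 36493*√6/12 = -105/53 - 36493*√6/12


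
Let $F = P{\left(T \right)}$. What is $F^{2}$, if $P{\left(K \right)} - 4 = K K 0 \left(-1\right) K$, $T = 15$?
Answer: $16$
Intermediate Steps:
$P{\left(K \right)} = 4$ ($P{\left(K \right)} = 4 + K K 0 \left(-1\right) K = 4 + K^{2} \cdot 0 K = 4 + K^{2} \cdot 0 = 4 + 0 = 4$)
$F = 4$
$F^{2} = 4^{2} = 16$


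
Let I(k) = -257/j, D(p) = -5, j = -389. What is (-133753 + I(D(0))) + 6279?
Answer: -49587129/389 ≈ -1.2747e+5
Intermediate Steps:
I(k) = 257/389 (I(k) = -257/(-389) = -257*(-1/389) = 257/389)
(-133753 + I(D(0))) + 6279 = (-133753 + 257/389) + 6279 = -52029660/389 + 6279 = -49587129/389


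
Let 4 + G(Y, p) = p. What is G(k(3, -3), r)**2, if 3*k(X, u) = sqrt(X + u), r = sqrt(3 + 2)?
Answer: (4 - sqrt(5))**2 ≈ 3.1115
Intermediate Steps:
r = sqrt(5) ≈ 2.2361
k(X, u) = sqrt(X + u)/3
G(Y, p) = -4 + p
G(k(3, -3), r)**2 = (-4 + sqrt(5))**2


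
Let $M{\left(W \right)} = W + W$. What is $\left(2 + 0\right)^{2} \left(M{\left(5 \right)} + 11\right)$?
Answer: $84$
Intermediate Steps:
$M{\left(W \right)} = 2 W$
$\left(2 + 0\right)^{2} \left(M{\left(5 \right)} + 11\right) = \left(2 + 0\right)^{2} \left(2 \cdot 5 + 11\right) = 2^{2} \left(10 + 11\right) = 4 \cdot 21 = 84$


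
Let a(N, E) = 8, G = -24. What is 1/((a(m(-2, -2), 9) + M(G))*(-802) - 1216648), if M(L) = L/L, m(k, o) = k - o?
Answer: -1/1223866 ≈ -8.1708e-7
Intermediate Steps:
M(L) = 1
1/((a(m(-2, -2), 9) + M(G))*(-802) - 1216648) = 1/((8 + 1)*(-802) - 1216648) = 1/(9*(-802) - 1216648) = 1/(-7218 - 1216648) = 1/(-1223866) = -1/1223866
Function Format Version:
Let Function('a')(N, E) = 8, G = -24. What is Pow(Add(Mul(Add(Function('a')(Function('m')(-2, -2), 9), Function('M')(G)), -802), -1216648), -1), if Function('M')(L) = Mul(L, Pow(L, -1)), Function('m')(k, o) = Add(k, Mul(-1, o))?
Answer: Rational(-1, 1223866) ≈ -8.1708e-7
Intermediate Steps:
Function('M')(L) = 1
Pow(Add(Mul(Add(Function('a')(Function('m')(-2, -2), 9), Function('M')(G)), -802), -1216648), -1) = Pow(Add(Mul(Add(8, 1), -802), -1216648), -1) = Pow(Add(Mul(9, -802), -1216648), -1) = Pow(Add(-7218, -1216648), -1) = Pow(-1223866, -1) = Rational(-1, 1223866)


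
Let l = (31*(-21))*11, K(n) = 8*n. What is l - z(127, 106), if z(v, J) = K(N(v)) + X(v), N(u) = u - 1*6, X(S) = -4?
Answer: -8125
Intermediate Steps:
N(u) = -6 + u (N(u) = u - 6 = -6 + u)
z(v, J) = -52 + 8*v (z(v, J) = 8*(-6 + v) - 4 = (-48 + 8*v) - 4 = -52 + 8*v)
l = -7161 (l = -651*11 = -7161)
l - z(127, 106) = -7161 - (-52 + 8*127) = -7161 - (-52 + 1016) = -7161 - 1*964 = -7161 - 964 = -8125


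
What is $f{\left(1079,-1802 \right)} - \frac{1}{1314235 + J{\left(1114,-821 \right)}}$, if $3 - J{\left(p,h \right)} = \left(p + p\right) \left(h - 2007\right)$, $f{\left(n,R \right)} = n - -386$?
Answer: $\frac{11156007229}{7615022} \approx 1465.0$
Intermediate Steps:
$f{\left(n,R \right)} = 386 + n$ ($f{\left(n,R \right)} = n + 386 = 386 + n$)
$J{\left(p,h \right)} = 3 - 2 p \left(-2007 + h\right)$ ($J{\left(p,h \right)} = 3 - \left(p + p\right) \left(h - 2007\right) = 3 - 2 p \left(-2007 + h\right)$)
$f{\left(1079,-1802 \right)} - \frac{1}{1314235 + J{\left(1114,-821 \right)}} = \left(386 + 1079\right) - \frac{1}{1314235 + \left(3 + 4014 \cdot 1114 - \left(-1642\right) 1114\right)} = 1465 - \frac{1}{1314235 + \left(3 + 4471596 + 1829188\right)} = 1465 - \frac{1}{1314235 + 6300787} = 1465 - \frac{1}{7615022} = \frac{11156007229}{7615022}$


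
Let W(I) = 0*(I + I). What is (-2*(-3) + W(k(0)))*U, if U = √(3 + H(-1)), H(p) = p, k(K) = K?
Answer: 6*√2 ≈ 8.4853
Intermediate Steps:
W(I) = 0 (W(I) = 0*(2*I) = 0)
U = √2 (U = √(3 - 1) = √2 ≈ 1.4142)
(-2*(-3) + W(k(0)))*U = (-2*(-3) + 0)*√2 = (6 + 0)*√2 = 6*√2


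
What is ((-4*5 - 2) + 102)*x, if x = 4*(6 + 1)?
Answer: 2240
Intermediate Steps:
x = 28 (x = 4*7 = 28)
((-4*5 - 2) + 102)*x = ((-4*5 - 2) + 102)*28 = ((-20 - 2) + 102)*28 = (-22 + 102)*28 = 80*28 = 2240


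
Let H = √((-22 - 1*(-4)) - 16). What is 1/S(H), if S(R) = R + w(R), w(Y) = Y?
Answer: -I*√34/68 ≈ -0.085749*I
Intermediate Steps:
H = I*√34 (H = √((-22 + 4) - 16) = √(-18 - 16) = √(-34) = I*√34 ≈ 5.8309*I)
S(R) = 2*R (S(R) = R + R = 2*R)
1/S(H) = 1/(2*(I*√34)) = 1/(2*I*√34) = -I*√34/68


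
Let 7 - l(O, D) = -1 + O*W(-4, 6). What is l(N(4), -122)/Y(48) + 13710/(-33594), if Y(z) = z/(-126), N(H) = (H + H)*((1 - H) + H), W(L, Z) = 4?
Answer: 350452/5599 ≈ 62.592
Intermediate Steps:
N(H) = 2*H (N(H) = (2*H)*1 = 2*H)
Y(z) = -z/126 (Y(z) = z*(-1/126) = -z/126)
l(O, D) = 8 - 4*O (l(O, D) = 7 - (-1 + O*4) = 7 - (-1 + 4*O) = 7 + (1 - 4*O) = 8 - 4*O)
l(N(4), -122)/Y(48) + 13710/(-33594) = (8 - 8*4)/((-1/126*48)) + 13710/(-33594) = (8 - 4*8)/(-8/21) + 13710*(-1/33594) = (8 - 32)*(-21/8) - 2285/5599 = -24*(-21/8) - 2285/5599 = 63 - 2285/5599 = 350452/5599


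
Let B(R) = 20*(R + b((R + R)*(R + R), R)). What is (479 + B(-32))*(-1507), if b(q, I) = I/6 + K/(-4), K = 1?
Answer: 1232726/3 ≈ 4.1091e+5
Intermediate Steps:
b(q, I) = -¼ + I/6 (b(q, I) = I/6 + 1/(-4) = I*(⅙) + 1*(-¼) = I/6 - ¼ = -¼ + I/6)
B(R) = -5 + 70*R/3 (B(R) = 20*(R + (-¼ + R/6)) = 20*(-¼ + 7*R/6) = -5 + 70*R/3)
(479 + B(-32))*(-1507) = (479 + (-5 + (70/3)*(-32)))*(-1507) = (479 + (-5 - 2240/3))*(-1507) = (479 - 2255/3)*(-1507) = -818/3*(-1507) = 1232726/3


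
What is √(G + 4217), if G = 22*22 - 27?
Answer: √4674 ≈ 68.367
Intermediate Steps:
G = 457 (G = 484 - 27 = 457)
√(G + 4217) = √(457 + 4217) = √4674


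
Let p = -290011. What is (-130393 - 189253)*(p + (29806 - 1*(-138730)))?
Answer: 38828997850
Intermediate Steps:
(-130393 - 189253)*(p + (29806 - 1*(-138730))) = (-130393 - 189253)*(-290011 + (29806 - 1*(-138730))) = -319646*(-290011 + (29806 + 138730)) = -319646*(-290011 + 168536) = -319646*(-121475) = 38828997850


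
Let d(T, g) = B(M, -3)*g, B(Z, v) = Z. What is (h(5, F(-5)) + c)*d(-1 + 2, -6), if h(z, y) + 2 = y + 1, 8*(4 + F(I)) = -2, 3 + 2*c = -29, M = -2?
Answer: -255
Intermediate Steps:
c = -16 (c = -3/2 + (½)*(-29) = -3/2 - 29/2 = -16)
F(I) = -17/4 (F(I) = -4 + (⅛)*(-2) = -4 - ¼ = -17/4)
h(z, y) = -1 + y (h(z, y) = -2 + (y + 1) = -2 + (1 + y) = -1 + y)
d(T, g) = -2*g
(h(5, F(-5)) + c)*d(-1 + 2, -6) = ((-1 - 17/4) - 16)*(-2*(-6)) = (-21/4 - 16)*12 = -85/4*12 = -255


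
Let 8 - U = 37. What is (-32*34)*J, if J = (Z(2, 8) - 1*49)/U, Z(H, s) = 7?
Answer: -45696/29 ≈ -1575.7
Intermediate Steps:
U = -29 (U = 8 - 1*37 = 8 - 37 = -29)
J = 42/29 (J = (7 - 1*49)/(-29) = (7 - 49)*(-1/29) = -42*(-1/29) = 42/29 ≈ 1.4483)
(-32*34)*J = -32*34*(42/29) = -1088*42/29 = -45696/29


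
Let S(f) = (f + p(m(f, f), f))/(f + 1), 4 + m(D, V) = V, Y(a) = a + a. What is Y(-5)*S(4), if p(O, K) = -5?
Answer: 2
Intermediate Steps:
Y(a) = 2*a
m(D, V) = -4 + V
S(f) = (-5 + f)/(1 + f) (S(f) = (f - 5)/(f + 1) = (-5 + f)/(1 + f))
Y(-5)*S(4) = (2*(-5))*((-5 + 4)/(1 + 4)) = -10*(-1)/5 = -2*(-1) = -10*(-1/5) = 2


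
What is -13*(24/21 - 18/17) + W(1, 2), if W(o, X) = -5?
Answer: -725/119 ≈ -6.0924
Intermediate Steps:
-13*(24/21 - 18/17) + W(1, 2) = -13*(24/21 - 18/17) - 5 = -13*(24*(1/21) - 18*1/17) - 5 = -13*(8/7 - 18/17) - 5 = -13*10/119 - 5 = -130/119 - 5 = -725/119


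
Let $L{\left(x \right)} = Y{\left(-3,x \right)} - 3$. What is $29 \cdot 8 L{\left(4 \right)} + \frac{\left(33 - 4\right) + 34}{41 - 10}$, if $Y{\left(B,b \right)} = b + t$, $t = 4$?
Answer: $\frac{36023}{31} \approx 1162.0$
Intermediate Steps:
$Y{\left(B,b \right)} = 4 + b$ ($Y{\left(B,b \right)} = b + 4 = 4 + b$)
$L{\left(x \right)} = 1 + x$ ($L{\left(x \right)} = \left(4 + x\right) - 3 = 1 + x$)
$29 \cdot 8 L{\left(4 \right)} + \frac{\left(33 - 4\right) + 34}{41 - 10} = 29 \cdot 8 \left(1 + 4\right) + \frac{\left(33 - 4\right) + 34}{41 - 10} = 29 \cdot 8 \cdot 5 + \frac{29 + 34}{31} = 29 \cdot 40 + 63 \cdot \frac{1}{31} = 1160 + \frac{63}{31} = \frac{36023}{31}$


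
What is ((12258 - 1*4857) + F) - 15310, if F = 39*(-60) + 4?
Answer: -10245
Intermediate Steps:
F = -2336 (F = -2340 + 4 = -2336)
((12258 - 1*4857) + F) - 15310 = ((12258 - 1*4857) - 2336) - 15310 = ((12258 - 4857) - 2336) - 15310 = (7401 - 2336) - 15310 = 5065 - 15310 = -10245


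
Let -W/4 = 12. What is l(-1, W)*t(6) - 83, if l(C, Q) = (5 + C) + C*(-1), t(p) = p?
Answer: -53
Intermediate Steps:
W = -48 (W = -4*12 = -48)
l(C, Q) = 5 (l(C, Q) = (5 + C) - C = 5)
l(-1, W)*t(6) - 83 = 5*6 - 83 = 30 - 83 = -53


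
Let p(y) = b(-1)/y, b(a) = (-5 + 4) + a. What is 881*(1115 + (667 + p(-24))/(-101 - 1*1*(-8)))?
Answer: 1089211135/1116 ≈ 9.7600e+5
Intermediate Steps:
b(a) = -1 + a
p(y) = -2/y (p(y) = (-1 - 1)/y = -2/y)
881*(1115 + (667 + p(-24))/(-101 - 1*1*(-8))) = 881*(1115 + (667 - 2/(-24))/(-101 - 1*1*(-8))) = 881*(1115 + (667 - 2*(-1/24))/(-101 - 1*(-8))) = 881*(1115 + (667 + 1/12)/(-101 + 8)) = 881*(1115 + (8005/12)/(-93)) = 881*(1115 + (8005/12)*(-1/93)) = 881*(1115 - 8005/1116) = 881*(1236335/1116) = 1089211135/1116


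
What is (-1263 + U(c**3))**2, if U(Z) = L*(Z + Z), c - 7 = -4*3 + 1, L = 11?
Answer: 7134241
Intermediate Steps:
c = -4 (c = 7 + (-4*3 + 1) = 7 + (-12 + 1) = 7 - 11 = -4)
U(Z) = 22*Z (U(Z) = 11*(Z + Z) = 11*(2*Z) = 22*Z)
(-1263 + U(c**3))**2 = (-1263 + 22*(-4)**3)**2 = (-1263 + 22*(-64))**2 = (-1263 - 1408)**2 = (-2671)**2 = 7134241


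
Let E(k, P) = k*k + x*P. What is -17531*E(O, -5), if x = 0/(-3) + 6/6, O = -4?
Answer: -192841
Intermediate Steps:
x = 1 (x = 0*(-1/3) + 6*(1/6) = 0 + 1 = 1)
E(k, P) = P + k**2 (E(k, P) = k*k + 1*P = k**2 + P = P + k**2)
-17531*E(O, -5) = -17531*(-5 + (-4)**2) = -17531*(-5 + 16) = -17531*11 = -192841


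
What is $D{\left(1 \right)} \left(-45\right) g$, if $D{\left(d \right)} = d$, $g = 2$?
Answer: $-90$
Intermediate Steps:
$D{\left(1 \right)} \left(-45\right) g = 1 \left(-45\right) 2 = \left(-45\right) 2 = -90$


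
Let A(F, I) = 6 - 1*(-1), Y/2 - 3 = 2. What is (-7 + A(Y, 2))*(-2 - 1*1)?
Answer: 0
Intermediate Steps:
Y = 10 (Y = 6 + 2*2 = 6 + 4 = 10)
A(F, I) = 7 (A(F, I) = 6 + 1 = 7)
(-7 + A(Y, 2))*(-2 - 1*1) = (-7 + 7)*(-2 - 1*1) = 0*(-2 - 1) = 0*(-3) = 0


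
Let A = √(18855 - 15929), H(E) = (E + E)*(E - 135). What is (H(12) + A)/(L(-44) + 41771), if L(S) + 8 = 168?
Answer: -328/4659 + √2926/41931 ≈ -0.069111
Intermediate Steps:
L(S) = 160 (L(S) = -8 + 168 = 160)
H(E) = 2*E*(-135 + E) (H(E) = (2*E)*(-135 + E) = 2*E*(-135 + E))
A = √2926 ≈ 54.093
(H(12) + A)/(L(-44) + 41771) = (2*12*(-135 + 12) + √2926)/(160 + 41771) = (2*12*(-123) + √2926)/41931 = (-2952 + √2926)*(1/41931) = -328/4659 + √2926/41931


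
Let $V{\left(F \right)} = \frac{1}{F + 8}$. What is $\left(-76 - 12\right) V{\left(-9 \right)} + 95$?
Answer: $183$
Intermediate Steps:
$V{\left(F \right)} = \frac{1}{8 + F}$
$\left(-76 - 12\right) V{\left(-9 \right)} + 95 = \frac{-76 - 12}{8 - 9} + 95 = \frac{-76 - 12}{-1} + 95 = \left(-88\right) \left(-1\right) + 95 = 88 + 95 = 183$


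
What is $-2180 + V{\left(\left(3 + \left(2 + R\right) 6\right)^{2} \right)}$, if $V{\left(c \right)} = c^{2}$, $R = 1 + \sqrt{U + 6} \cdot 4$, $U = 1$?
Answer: $27117997 + 9017568 \sqrt{7} \approx 5.0976 \cdot 10^{7}$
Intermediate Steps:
$R = 1 + 4 \sqrt{7}$ ($R = 1 + \sqrt{1 + 6} \cdot 4 = 1 + \sqrt{7} \cdot 4 = 1 + 4 \sqrt{7} \approx 11.583$)
$-2180 + V{\left(\left(3 + \left(2 + R\right) 6\right)^{2} \right)} = -2180 + \left(\left(3 + \left(2 + \left(1 + 4 \sqrt{7}\right)\right) 6\right)^{2}\right)^{2} = -2180 + \left(\left(3 + \left(3 + 4 \sqrt{7}\right) 6\right)^{2}\right)^{2} = -2180 + \left(\left(3 + \left(18 + 24 \sqrt{7}\right)\right)^{2}\right)^{2} = -2180 + \left(\left(21 + 24 \sqrt{7}\right)^{2}\right)^{2} = -2180 + \left(21 + 24 \sqrt{7}\right)^{4}$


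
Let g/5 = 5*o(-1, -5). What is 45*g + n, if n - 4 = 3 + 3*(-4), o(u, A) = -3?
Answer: -3380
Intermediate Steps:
g = -75 (g = 5*(5*(-3)) = 5*(-15) = -75)
n = -5 (n = 4 + (3 + 3*(-4)) = 4 + (3 - 12) = 4 - 9 = -5)
45*g + n = 45*(-75) - 5 = -3375 - 5 = -3380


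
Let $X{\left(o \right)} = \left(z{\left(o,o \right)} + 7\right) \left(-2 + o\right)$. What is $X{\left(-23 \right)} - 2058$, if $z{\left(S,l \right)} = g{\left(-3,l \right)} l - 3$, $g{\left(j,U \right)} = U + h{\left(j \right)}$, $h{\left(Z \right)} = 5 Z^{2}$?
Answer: $10492$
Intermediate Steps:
$g{\left(j,U \right)} = U + 5 j^{2}$
$z{\left(S,l \right)} = -3 + l \left(45 + l\right)$ ($z{\left(S,l \right)} = \left(l + 5 \left(-3\right)^{2}\right) l - 3 = \left(l + 5 \cdot 9\right) l - 3 = \left(l + 45\right) l - 3 = \left(45 + l\right) l - 3 = l \left(45 + l\right) - 3 = -3 + l \left(45 + l\right)$)
$X{\left(o \right)} = \left(-2 + o\right) \left(4 + o \left(45 + o\right)\right)$ ($X{\left(o \right)} = \left(\left(-3 + o \left(45 + o\right)\right) + 7\right) \left(-2 + o\right) = \left(4 + o \left(45 + o\right)\right) \left(-2 + o\right) = \left(-2 + o\right) \left(4 + o \left(45 + o\right)\right)$)
$X{\left(-23 \right)} - 2058 = \left(-8 + \left(-23\right)^{3} - -1978 + 43 \left(-23\right)^{2}\right) - 2058 = \left(-8 - 12167 + 1978 + 43 \cdot 529\right) - 2058 = \left(-8 - 12167 + 1978 + 22747\right) - 2058 = 12550 - 2058 = 10492$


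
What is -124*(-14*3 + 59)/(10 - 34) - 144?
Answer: -337/6 ≈ -56.167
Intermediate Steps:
-124*(-14*3 + 59)/(10 - 34) - 144 = -124*(-42 + 59)/(-24) - 144 = -2108*(-1)/24 - 144 = -124*(-17/24) - 144 = 527/6 - 144 = -337/6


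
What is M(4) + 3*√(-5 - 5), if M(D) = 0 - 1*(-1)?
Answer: 1 + 3*I*√10 ≈ 1.0 + 9.4868*I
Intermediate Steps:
M(D) = 1 (M(D) = 0 + 1 = 1)
M(4) + 3*√(-5 - 5) = 1 + 3*√(-5 - 5) = 1 + 3*√(-10) = 1 + 3*(I*√10) = 1 + 3*I*√10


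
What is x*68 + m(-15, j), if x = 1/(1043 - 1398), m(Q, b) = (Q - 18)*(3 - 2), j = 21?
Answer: -11783/355 ≈ -33.192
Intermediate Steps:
m(Q, b) = -18 + Q (m(Q, b) = (-18 + Q)*1 = -18 + Q)
x = -1/355 (x = 1/(-355) = -1/355 ≈ -0.0028169)
x*68 + m(-15, j) = -1/355*68 + (-18 - 15) = -68/355 - 33 = -11783/355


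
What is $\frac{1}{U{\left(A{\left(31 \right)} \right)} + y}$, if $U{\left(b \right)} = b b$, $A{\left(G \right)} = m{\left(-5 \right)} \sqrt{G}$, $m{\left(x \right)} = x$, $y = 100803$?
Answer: $\frac{1}{101578} \approx 9.8446 \cdot 10^{-6}$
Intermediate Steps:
$A{\left(G \right)} = - 5 \sqrt{G}$
$U{\left(b \right)} = b^{2}$
$\frac{1}{U{\left(A{\left(31 \right)} \right)} + y} = \frac{1}{\left(- 5 \sqrt{31}\right)^{2} + 100803} = \frac{1}{775 + 100803} = \frac{1}{101578}$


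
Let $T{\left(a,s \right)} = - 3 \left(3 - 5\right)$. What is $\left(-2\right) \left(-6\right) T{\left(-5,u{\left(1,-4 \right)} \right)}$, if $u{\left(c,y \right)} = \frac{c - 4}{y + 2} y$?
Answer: $72$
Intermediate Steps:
$u{\left(c,y \right)} = \frac{y \left(-4 + c\right)}{2 + y}$ ($u{\left(c,y \right)} = \frac{-4 + c}{2 + y} y = \frac{y \left(-4 + c\right)}{2 + y}$)
$T{\left(a,s \right)} = 6$ ($T{\left(a,s \right)} = \left(-3\right) \left(-2\right) = 6$)
$\left(-2\right) \left(-6\right) T{\left(-5,u{\left(1,-4 \right)} \right)} = \left(-2\right) \left(-6\right) 6 = 12 \cdot 6 = 72$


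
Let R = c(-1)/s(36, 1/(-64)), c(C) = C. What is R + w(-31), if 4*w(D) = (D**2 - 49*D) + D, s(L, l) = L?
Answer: 5510/9 ≈ 612.22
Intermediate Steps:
w(D) = -12*D + D**2/4 (w(D) = ((D**2 - 49*D) + D)/4 = (D**2 - 48*D)/4 = -12*D + D**2/4)
R = -1/36 ≈ -0.027778
R + w(-31) = -1/36 + (1/4)*(-31)*(-48 - 31) = -1/36 + (1/4)*(-31)*(-79) = -1/36 + 2449/4 = 5510/9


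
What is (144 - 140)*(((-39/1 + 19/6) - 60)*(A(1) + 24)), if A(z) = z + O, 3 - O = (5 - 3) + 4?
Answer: -25300/3 ≈ -8433.3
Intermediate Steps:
O = -3 (O = 3 - ((5 - 3) + 4) = 3 - (2 + 4) = 3 - 1*6 = 3 - 6 = -3)
A(z) = -3 + z (A(z) = z - 3 = -3 + z)
(144 - 140)*(((-39/1 + 19/6) - 60)*(A(1) + 24)) = (144 - 140)*(((-39/1 + 19/6) - 60)*((-3 + 1) + 24)) = 4*(((-39*1 + 19*(⅙)) - 60)*(-2 + 24)) = 4*(((-39 + 19/6) - 60)*22) = 4*((-215/6 - 60)*22) = 4*(-575/6*22) = 4*(-6325/3) = -25300/3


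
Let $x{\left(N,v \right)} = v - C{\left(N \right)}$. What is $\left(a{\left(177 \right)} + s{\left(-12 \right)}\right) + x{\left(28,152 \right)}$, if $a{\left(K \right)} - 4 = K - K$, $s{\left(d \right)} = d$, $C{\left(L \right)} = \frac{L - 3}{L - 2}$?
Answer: $\frac{3719}{26} \approx 143.04$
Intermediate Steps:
$C{\left(L \right)} = \frac{-3 + L}{-2 + L}$
$a{\left(K \right)} = 4$ ($a{\left(K \right)} = 4 + \left(K - K\right) = 4 + 0 = 4$)
$x{\left(N,v \right)} = v - \frac{-3 + N}{-2 + N}$
$\left(a{\left(177 \right)} + s{\left(-12 \right)}\right) + x{\left(28,152 \right)} = \left(4 - 12\right) + \frac{3 - 28 + 152 \left(-2 + 28\right)}{-2 + 28} = -8 + \frac{3 - 28 + 152 \cdot 26}{26} = -8 + \frac{3 - 28 + 3952}{26} = -8 + \frac{1}{26} \cdot 3927 = -8 + \frac{3927}{26} = \frac{3719}{26}$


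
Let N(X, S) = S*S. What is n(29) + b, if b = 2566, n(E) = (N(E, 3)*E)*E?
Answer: 10135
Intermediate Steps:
N(X, S) = S²
n(E) = 9*E² (n(E) = (3²*E)*E = (9*E)*E = 9*E²)
n(29) + b = 9*29² + 2566 = 9*841 + 2566 = 7569 + 2566 = 10135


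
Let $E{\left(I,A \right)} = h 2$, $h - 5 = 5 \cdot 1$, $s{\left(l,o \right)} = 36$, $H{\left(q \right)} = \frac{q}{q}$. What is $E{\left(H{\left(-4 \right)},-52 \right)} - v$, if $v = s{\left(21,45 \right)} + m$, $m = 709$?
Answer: $-725$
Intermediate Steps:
$H{\left(q \right)} = 1$
$h = 10$ ($h = 5 + 5 \cdot 1 = 5 + 5 = 10$)
$E{\left(I,A \right)} = 20$ ($E{\left(I,A \right)} = 10 \cdot 2 = 20$)
$v = 745$ ($v = 36 + 709 = 745$)
$E{\left(H{\left(-4 \right)},-52 \right)} - v = 20 - 745 = -725$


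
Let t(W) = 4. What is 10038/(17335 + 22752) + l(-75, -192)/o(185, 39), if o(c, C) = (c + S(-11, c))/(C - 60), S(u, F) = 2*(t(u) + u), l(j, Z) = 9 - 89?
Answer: 23020886/2284959 ≈ 10.075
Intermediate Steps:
l(j, Z) = -80
S(u, F) = 8 + 2*u (S(u, F) = 2*(4 + u) = 8 + 2*u)
o(c, C) = (-14 + c)/(-60 + C) (o(c, C) = (c + (8 + 2*(-11)))/(C - 60) = (c + (8 - 22))/(-60 + C) = (c - 14)/(-60 + C) = (-14 + c)/(-60 + C))
10038/(17335 + 22752) + l(-75, -192)/o(185, 39) = 10038/(17335 + 22752) - 80*(-60 + 39)/(-14 + 185) = 10038/40087 - 80/(171/(-21)) = 10038*(1/40087) - 80/((-1/21*171)) = 10038/40087 - 80/(-57/7) = 10038/40087 - 80*(-7/57) = 10038/40087 + 560/57 = 23020886/2284959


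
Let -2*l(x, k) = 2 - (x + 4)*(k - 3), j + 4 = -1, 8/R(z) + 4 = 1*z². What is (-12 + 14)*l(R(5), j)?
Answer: -778/21 ≈ -37.048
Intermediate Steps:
R(z) = 8/(-4 + z²) (R(z) = 8/(-4 + 1*z²) = 8/(-4 + z²))
j = -5 (j = -4 - 1 = -5)
l(x, k) = -1 + (-3 + k)*(4 + x)/2 (l(x, k) = -(2 - (x + 4)*(k - 3))/2 = -(2 - (4 + x)*(-3 + k))/2 = -(2 - (-3 + k)*(4 + x))/2 = -1 + (-3 + k)*(4 + x)/2)
(-12 + 14)*l(R(5), j) = (-12 + 14)*(-7 + 2*(-5) - 12/(-4 + 5²) + (½)*(-5)*(8/(-4 + 5²))) = 2*(-7 - 10 - 12/(-4 + 25) + (½)*(-5)*(8/(-4 + 25))) = 2*(-7 - 10 - 12/21 + (½)*(-5)*(8/21)) = 2*(-7 - 10 - 12/21 + (½)*(-5)*(8*(1/21))) = 2*(-7 - 10 - 3/2*8/21 + (½)*(-5)*(8/21)) = 2*(-7 - 10 - 4/7 - 20/21) = 2*(-389/21) = -778/21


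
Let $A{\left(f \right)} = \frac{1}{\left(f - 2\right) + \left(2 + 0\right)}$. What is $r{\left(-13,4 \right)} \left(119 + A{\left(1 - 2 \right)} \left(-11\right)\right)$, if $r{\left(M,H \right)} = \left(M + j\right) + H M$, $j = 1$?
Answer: $-8320$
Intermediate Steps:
$A{\left(f \right)} = \frac{1}{f}$ ($A{\left(f \right)} = \frac{1}{\left(-2 + f\right) + 2} = \frac{1}{f}$)
$r{\left(M,H \right)} = 1 + M + H M$ ($r{\left(M,H \right)} = \left(M + 1\right) + H M = \left(1 + M\right) + H M = 1 + M + H M$)
$r{\left(-13,4 \right)} \left(119 + A{\left(1 - 2 \right)} \left(-11\right)\right) = \left(1 - 13 + 4 \left(-13\right)\right) \left(119 + \frac{1}{1 - 2} \left(-11\right)\right) = \left(1 - 13 - 52\right) \left(119 + \frac{1}{-1} \left(-11\right)\right) = - 64 \left(119 - -11\right) = - 64 \left(119 + 11\right) = \left(-64\right) 130 = -8320$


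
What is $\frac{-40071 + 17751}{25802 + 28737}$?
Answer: $- \frac{22320}{54539} \approx -0.40925$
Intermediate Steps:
$\frac{-40071 + 17751}{25802 + 28737} = - \frac{22320}{54539}$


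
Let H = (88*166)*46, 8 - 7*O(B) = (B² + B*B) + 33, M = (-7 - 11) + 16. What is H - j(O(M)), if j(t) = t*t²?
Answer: 230520961/343 ≈ 6.7207e+5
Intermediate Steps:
M = -2 (M = -18 + 16 = -2)
O(B) = -25/7 - 2*B²/7 (O(B) = 8/7 - ((B² + B*B) + 33)/7 = 8/7 - ((B² + B²) + 33)/7 = 8/7 - (2*B² + 33)/7 = 8/7 - (33 + 2*B²)/7 = 8/7 + (-33/7 - 2*B²/7) = -25/7 - 2*B²/7)
H = 671968 (H = 14608*46 = 671968)
j(t) = t³
H - j(O(M)) = 671968 - (-25/7 - 2/7*(-2)²)³ = 671968 - (-25/7 - 2/7*4)³ = 671968 - (-25/7 - 8/7)³ = 671968 - (-33/7)³ = 671968 - 1*(-35937/343) = 671968 + 35937/343 = 230520961/343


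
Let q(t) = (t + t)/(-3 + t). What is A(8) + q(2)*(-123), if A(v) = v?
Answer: 500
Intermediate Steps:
q(t) = 2*t/(-3 + t) (q(t) = (2*t)/(-3 + t) = 2*t/(-3 + t))
A(8) + q(2)*(-123) = 8 + (2*2/(-3 + 2))*(-123) = 8 + (2*2/(-1))*(-123) = 8 + (2*2*(-1))*(-123) = 8 - 4*(-123) = 8 + 492 = 500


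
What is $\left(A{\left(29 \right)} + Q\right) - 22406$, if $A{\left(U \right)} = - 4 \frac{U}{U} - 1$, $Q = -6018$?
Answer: $-28429$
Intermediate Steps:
$A{\left(U \right)} = -5$ ($A{\left(U \right)} = \left(-4\right) 1 - 1 = -4 - 1 = -5$)
$\left(A{\left(29 \right)} + Q\right) - 22406 = \left(-5 - 6018\right) - 22406 = -6023 - 22406 = -28429$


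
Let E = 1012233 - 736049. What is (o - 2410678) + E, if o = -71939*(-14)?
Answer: -1127348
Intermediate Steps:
o = 1007146
E = 276184
(o - 2410678) + E = (1007146 - 2410678) + 276184 = -1403532 + 276184 = -1127348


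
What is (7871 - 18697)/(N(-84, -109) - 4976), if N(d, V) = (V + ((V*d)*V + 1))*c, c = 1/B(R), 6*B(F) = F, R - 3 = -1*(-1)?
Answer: 5413/751072 ≈ 0.0072070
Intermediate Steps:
R = 4 (R = 3 - 1*(-1) = 3 + 1 = 4)
B(F) = F/6
c = 3/2 (c = 1/((⅙)*4) = 1/(⅔) = 3/2 ≈ 1.5000)
N(d, V) = 3/2 + 3*V/2 + 3*d*V²/2 (N(d, V) = (V + ((V*d)*V + 1))*(3/2) = (V + (d*V² + 1))*(3/2) = (V + (1 + d*V²))*(3/2) = (1 + V + d*V²)*(3/2) = 3/2 + 3*V/2 + 3*d*V²/2)
(7871 - 18697)/(N(-84, -109) - 4976) = (7871 - 18697)/((3/2 + (3/2)*(-109) + (3/2)*(-84)*(-109)²) - 4976) = -10826/((3/2 - 327/2 + (3/2)*(-84)*11881) - 4976) = -10826/((3/2 - 327/2 - 1497006) - 4976) = -10826/(-1497168 - 4976) = -10826/(-1502144) = -10826*(-1/1502144) = 5413/751072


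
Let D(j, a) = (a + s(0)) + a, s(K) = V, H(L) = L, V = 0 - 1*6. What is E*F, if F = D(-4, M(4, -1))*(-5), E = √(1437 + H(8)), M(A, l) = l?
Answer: 680*√5 ≈ 1520.5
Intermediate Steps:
V = -6 (V = 0 - 6 = -6)
s(K) = -6
D(j, a) = -6 + 2*a (D(j, a) = (a - 6) + a = (-6 + a) + a = -6 + 2*a)
E = 17*√5 (E = √(1437 + 8) = √1445 = 17*√5 ≈ 38.013)
F = 40 (F = (-6 + 2*(-1))*(-5) = (-6 - 2)*(-5) = -8*(-5) = 40)
E*F = (17*√5)*40 = 680*√5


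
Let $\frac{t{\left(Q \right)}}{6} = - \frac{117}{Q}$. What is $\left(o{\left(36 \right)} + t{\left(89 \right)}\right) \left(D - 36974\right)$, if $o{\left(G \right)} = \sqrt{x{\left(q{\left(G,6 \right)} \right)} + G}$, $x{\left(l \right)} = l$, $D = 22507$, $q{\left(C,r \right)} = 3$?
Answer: $\frac{10155834}{89} - 14467 \sqrt{39} \approx 23764.0$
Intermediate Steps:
$o{\left(G \right)} = \sqrt{3 + G}$
$t{\left(Q \right)} = - \frac{702}{Q}$ ($t{\left(Q \right)} = 6 \left(- \frac{117}{Q}\right) = - \frac{702}{Q}$)
$\left(o{\left(36 \right)} + t{\left(89 \right)}\right) \left(D - 36974\right) = \left(\sqrt{3 + 36} - \frac{702}{89}\right) \left(22507 - 36974\right) = \left(\sqrt{39} - \frac{702}{89}\right) \left(-14467\right) = \left(- \frac{702}{89} + \sqrt{39}\right) \left(-14467\right) = \frac{10155834}{89} - 14467 \sqrt{39}$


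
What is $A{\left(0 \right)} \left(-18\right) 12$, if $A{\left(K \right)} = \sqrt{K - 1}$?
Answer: $- 216 i \approx - 216.0 i$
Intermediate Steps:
$A{\left(K \right)} = \sqrt{-1 + K}$
$A{\left(0 \right)} \left(-18\right) 12 = \sqrt{-1 + 0} \left(-18\right) 12 = \sqrt{-1} \left(-18\right) 12 = i \left(-18\right) 12 = - 18 i 12 = - 216 i$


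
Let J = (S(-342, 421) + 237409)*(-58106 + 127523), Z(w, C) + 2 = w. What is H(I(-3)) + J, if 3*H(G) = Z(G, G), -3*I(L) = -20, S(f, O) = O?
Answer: 148585006004/9 ≈ 1.6509e+10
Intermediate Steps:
I(L) = 20/3 (I(L) = -1/3*(-20) = 20/3)
Z(w, C) = -2 + w
H(G) = -2/3 + G/3 (H(G) = (-2 + G)/3 = -2/3 + G/3)
J = 16509445110 (J = (421 + 237409)*(-58106 + 127523) = 237830*69417 = 16509445110)
H(I(-3)) + J = (-2/3 + (1/3)*(20/3)) + 16509445110 = (-2/3 + 20/9) + 16509445110 = 14/9 + 16509445110 = 148585006004/9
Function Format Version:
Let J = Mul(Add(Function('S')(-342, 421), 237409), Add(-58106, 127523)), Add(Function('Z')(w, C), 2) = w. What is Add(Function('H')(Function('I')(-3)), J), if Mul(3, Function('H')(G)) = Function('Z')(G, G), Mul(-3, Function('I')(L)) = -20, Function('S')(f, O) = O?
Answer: Rational(148585006004, 9) ≈ 1.6509e+10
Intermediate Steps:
Function('I')(L) = Rational(20, 3) (Function('I')(L) = Mul(Rational(-1, 3), -20) = Rational(20, 3))
Function('Z')(w, C) = Add(-2, w)
Function('H')(G) = Add(Rational(-2, 3), Mul(Rational(1, 3), G)) (Function('H')(G) = Mul(Rational(1, 3), Add(-2, G)) = Add(Rational(-2, 3), Mul(Rational(1, 3), G)))
J = 16509445110 (J = Mul(Add(421, 237409), Add(-58106, 127523)) = Mul(237830, 69417) = 16509445110)
Add(Function('H')(Function('I')(-3)), J) = Add(Add(Rational(-2, 3), Mul(Rational(1, 3), Rational(20, 3))), 16509445110) = Add(Add(Rational(-2, 3), Rational(20, 9)), 16509445110) = Add(Rational(14, 9), 16509445110) = Rational(148585006004, 9)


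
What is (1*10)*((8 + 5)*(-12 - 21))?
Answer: -4290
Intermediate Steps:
(1*10)*((8 + 5)*(-12 - 21)) = 10*(13*(-33)) = 10*(-429) = -4290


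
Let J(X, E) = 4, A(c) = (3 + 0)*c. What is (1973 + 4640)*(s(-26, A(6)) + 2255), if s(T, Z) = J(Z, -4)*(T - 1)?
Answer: 14198111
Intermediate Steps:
A(c) = 3*c
s(T, Z) = -4 + 4*T (s(T, Z) = 4*(T - 1) = 4*(-1 + T) = -4 + 4*T)
(1973 + 4640)*(s(-26, A(6)) + 2255) = (1973 + 4640)*((-4 + 4*(-26)) + 2255) = 6613*((-4 - 104) + 2255) = 6613*(-108 + 2255) = 6613*2147 = 14198111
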